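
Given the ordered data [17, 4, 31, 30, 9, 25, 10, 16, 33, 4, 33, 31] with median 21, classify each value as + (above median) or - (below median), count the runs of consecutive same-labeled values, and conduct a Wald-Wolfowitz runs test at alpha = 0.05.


Step 1: Compute median = 21; label A = above, B = below.
Labels in order: BBAABABBABAA  (n_A = 6, n_B = 6)
Step 2: Count runs R = 8.
Step 3: Under H0 (random ordering), E[R] = 2*n_A*n_B/(n_A+n_B) + 1 = 2*6*6/12 + 1 = 7.0000.
        Var[R] = 2*n_A*n_B*(2*n_A*n_B - n_A - n_B) / ((n_A+n_B)^2 * (n_A+n_B-1)) = 4320/1584 = 2.7273.
        SD[R] = 1.6514.
Step 4: Continuity-corrected z = (R - 0.5 - E[R]) / SD[R] = (8 - 0.5 - 7.0000) / 1.6514 = 0.3028.
Step 5: Two-sided p-value via normal approximation = 2*(1 - Phi(|z|)) = 0.762069.
Step 6: alpha = 0.05. fail to reject H0.

R = 8, z = 0.3028, p = 0.762069, fail to reject H0.


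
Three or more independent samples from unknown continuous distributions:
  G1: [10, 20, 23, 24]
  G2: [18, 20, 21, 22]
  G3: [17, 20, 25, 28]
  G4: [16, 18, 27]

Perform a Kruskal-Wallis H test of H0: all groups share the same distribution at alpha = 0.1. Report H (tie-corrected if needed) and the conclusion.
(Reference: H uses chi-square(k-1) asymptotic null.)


Step 1: Combine all N = 15 observations and assign midranks.
sorted (value, group, rank): (10,G1,1), (16,G4,2), (17,G3,3), (18,G2,4.5), (18,G4,4.5), (20,G1,7), (20,G2,7), (20,G3,7), (21,G2,9), (22,G2,10), (23,G1,11), (24,G1,12), (25,G3,13), (27,G4,14), (28,G3,15)
Step 2: Sum ranks within each group.
R_1 = 31 (n_1 = 4)
R_2 = 30.5 (n_2 = 4)
R_3 = 38 (n_3 = 4)
R_4 = 20.5 (n_4 = 3)
Step 3: H = 12/(N(N+1)) * sum(R_i^2/n_i) - 3(N+1)
     = 12/(15*16) * (31^2/4 + 30.5^2/4 + 38^2/4 + 20.5^2/3) - 3*16
     = 0.050000 * 973.896 - 48
     = 0.694792.
Step 4: Ties present; correction factor C = 1 - 30/(15^3 - 15) = 0.991071. Corrected H = 0.694792 / 0.991071 = 0.701051.
Step 5: Under H0, H ~ chi^2(3); p-value = 0.872957.
Step 6: alpha = 0.1. fail to reject H0.

H = 0.7011, df = 3, p = 0.872957, fail to reject H0.


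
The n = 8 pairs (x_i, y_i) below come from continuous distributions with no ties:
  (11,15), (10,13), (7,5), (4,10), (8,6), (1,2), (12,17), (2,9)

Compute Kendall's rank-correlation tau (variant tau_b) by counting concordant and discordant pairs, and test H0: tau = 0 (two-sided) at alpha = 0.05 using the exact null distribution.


Step 1: Enumerate the 28 unordered pairs (i,j) with i<j and classify each by sign(x_j-x_i) * sign(y_j-y_i).
  (1,2):dx=-1,dy=-2->C; (1,3):dx=-4,dy=-10->C; (1,4):dx=-7,dy=-5->C; (1,5):dx=-3,dy=-9->C
  (1,6):dx=-10,dy=-13->C; (1,7):dx=+1,dy=+2->C; (1,8):dx=-9,dy=-6->C; (2,3):dx=-3,dy=-8->C
  (2,4):dx=-6,dy=-3->C; (2,5):dx=-2,dy=-7->C; (2,6):dx=-9,dy=-11->C; (2,7):dx=+2,dy=+4->C
  (2,8):dx=-8,dy=-4->C; (3,4):dx=-3,dy=+5->D; (3,5):dx=+1,dy=+1->C; (3,6):dx=-6,dy=-3->C
  (3,7):dx=+5,dy=+12->C; (3,8):dx=-5,dy=+4->D; (4,5):dx=+4,dy=-4->D; (4,6):dx=-3,dy=-8->C
  (4,7):dx=+8,dy=+7->C; (4,8):dx=-2,dy=-1->C; (5,6):dx=-7,dy=-4->C; (5,7):dx=+4,dy=+11->C
  (5,8):dx=-6,dy=+3->D; (6,7):dx=+11,dy=+15->C; (6,8):dx=+1,dy=+7->C; (7,8):dx=-10,dy=-8->C
Step 2: C = 24, D = 4, total pairs = 28.
Step 3: tau = (C - D)/(n(n-1)/2) = (24 - 4)/28 = 0.714286.
Step 4: Exact two-sided p-value (enumerate n! = 40320 permutations of y under H0): p = 0.014137.
Step 5: alpha = 0.05. reject H0.

tau_b = 0.7143 (C=24, D=4), p = 0.014137, reject H0.


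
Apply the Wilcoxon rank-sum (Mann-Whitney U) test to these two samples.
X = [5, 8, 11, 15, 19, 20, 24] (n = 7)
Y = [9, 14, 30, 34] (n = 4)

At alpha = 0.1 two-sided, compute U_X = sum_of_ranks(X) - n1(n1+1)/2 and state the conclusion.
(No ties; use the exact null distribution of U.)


Step 1: Combine and sort all 11 observations; assign midranks.
sorted (value, group): (5,X), (8,X), (9,Y), (11,X), (14,Y), (15,X), (19,X), (20,X), (24,X), (30,Y), (34,Y)
ranks: 5->1, 8->2, 9->3, 11->4, 14->5, 15->6, 19->7, 20->8, 24->9, 30->10, 34->11
Step 2: Rank sum for X: R1 = 1 + 2 + 4 + 6 + 7 + 8 + 9 = 37.
Step 3: U_X = R1 - n1(n1+1)/2 = 37 - 7*8/2 = 37 - 28 = 9.
       U_Y = n1*n2 - U_X = 28 - 9 = 19.
Step 4: No ties, so the exact null distribution of U (based on enumerating the C(11,7) = 330 equally likely rank assignments) gives the two-sided p-value.
Step 5: p-value = 0.412121; compare to alpha = 0.1. fail to reject H0.

U_X = 9, p = 0.412121, fail to reject H0 at alpha = 0.1.


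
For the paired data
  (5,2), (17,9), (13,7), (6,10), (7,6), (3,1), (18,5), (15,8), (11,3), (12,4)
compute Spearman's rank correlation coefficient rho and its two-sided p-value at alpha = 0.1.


Step 1: Rank x and y separately (midranks; no ties here).
rank(x): 5->2, 17->9, 13->7, 6->3, 7->4, 3->1, 18->10, 15->8, 11->5, 12->6
rank(y): 2->2, 9->9, 7->7, 10->10, 6->6, 1->1, 5->5, 8->8, 3->3, 4->4
Step 2: d_i = R_x(i) - R_y(i); compute d_i^2.
  (2-2)^2=0, (9-9)^2=0, (7-7)^2=0, (3-10)^2=49, (4-6)^2=4, (1-1)^2=0, (10-5)^2=25, (8-8)^2=0, (5-3)^2=4, (6-4)^2=4
sum(d^2) = 86.
Step 3: rho = 1 - 6*86 / (10*(10^2 - 1)) = 1 - 516/990 = 0.478788.
Step 4: Under H0, t = rho * sqrt((n-2)/(1-rho^2)) = 1.5425 ~ t(8).
Step 5: Two-sided p-value from the t-distribution with 8 df = 0.161523.
Step 6: alpha = 0.1. fail to reject H0.

rho = 0.4788, p = 0.161523, fail to reject H0 at alpha = 0.1.


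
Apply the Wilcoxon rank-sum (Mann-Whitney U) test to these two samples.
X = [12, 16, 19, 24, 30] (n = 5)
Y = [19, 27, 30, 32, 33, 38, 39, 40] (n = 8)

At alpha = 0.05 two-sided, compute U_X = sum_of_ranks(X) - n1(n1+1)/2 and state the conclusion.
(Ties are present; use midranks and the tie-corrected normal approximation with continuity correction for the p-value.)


Step 1: Combine and sort all 13 observations; assign midranks.
sorted (value, group): (12,X), (16,X), (19,X), (19,Y), (24,X), (27,Y), (30,X), (30,Y), (32,Y), (33,Y), (38,Y), (39,Y), (40,Y)
ranks: 12->1, 16->2, 19->3.5, 19->3.5, 24->5, 27->6, 30->7.5, 30->7.5, 32->9, 33->10, 38->11, 39->12, 40->13
Step 2: Rank sum for X: R1 = 1 + 2 + 3.5 + 5 + 7.5 = 19.
Step 3: U_X = R1 - n1(n1+1)/2 = 19 - 5*6/2 = 19 - 15 = 4.
       U_Y = n1*n2 - U_X = 40 - 4 = 36.
Step 4: Ties are present, so use the tie-corrected normal approximation (with continuity correction) for the p-value.
Step 5: p-value = 0.022892; compare to alpha = 0.05. reject H0.

U_X = 4, p = 0.022892, reject H0 at alpha = 0.05.


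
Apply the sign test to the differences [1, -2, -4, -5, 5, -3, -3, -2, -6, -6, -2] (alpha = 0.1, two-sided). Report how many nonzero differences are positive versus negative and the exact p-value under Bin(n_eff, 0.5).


Step 1: Discard zero differences. Original n = 11; n_eff = number of nonzero differences = 11.
Nonzero differences (with sign): +1, -2, -4, -5, +5, -3, -3, -2, -6, -6, -2
Step 2: Count signs: positive = 2, negative = 9.
Step 3: Under H0: P(positive) = 0.5, so the number of positives S ~ Bin(11, 0.5).
Step 4: Two-sided exact p-value = sum of Bin(11,0.5) probabilities at or below the observed probability = 0.065430.
Step 5: alpha = 0.1. reject H0.

n_eff = 11, pos = 2, neg = 9, p = 0.065430, reject H0.


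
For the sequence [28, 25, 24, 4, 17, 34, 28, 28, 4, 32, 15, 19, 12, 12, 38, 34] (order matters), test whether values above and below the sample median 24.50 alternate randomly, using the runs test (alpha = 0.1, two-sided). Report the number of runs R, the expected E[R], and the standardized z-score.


Step 1: Compute median = 24.50; label A = above, B = below.
Labels in order: AABBBAAABABBBBAA  (n_A = 8, n_B = 8)
Step 2: Count runs R = 7.
Step 3: Under H0 (random ordering), E[R] = 2*n_A*n_B/(n_A+n_B) + 1 = 2*8*8/16 + 1 = 9.0000.
        Var[R] = 2*n_A*n_B*(2*n_A*n_B - n_A - n_B) / ((n_A+n_B)^2 * (n_A+n_B-1)) = 14336/3840 = 3.7333.
        SD[R] = 1.9322.
Step 4: Continuity-corrected z = (R + 0.5 - E[R]) / SD[R] = (7 + 0.5 - 9.0000) / 1.9322 = -0.7763.
Step 5: Two-sided p-value via normal approximation = 2*(1 - Phi(|z|)) = 0.437558.
Step 6: alpha = 0.1. fail to reject H0.

R = 7, z = -0.7763, p = 0.437558, fail to reject H0.


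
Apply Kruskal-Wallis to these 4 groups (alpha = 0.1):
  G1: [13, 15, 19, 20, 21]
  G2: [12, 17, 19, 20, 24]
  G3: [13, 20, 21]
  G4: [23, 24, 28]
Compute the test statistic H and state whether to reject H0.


Step 1: Combine all N = 16 observations and assign midranks.
sorted (value, group, rank): (12,G2,1), (13,G1,2.5), (13,G3,2.5), (15,G1,4), (17,G2,5), (19,G1,6.5), (19,G2,6.5), (20,G1,9), (20,G2,9), (20,G3,9), (21,G1,11.5), (21,G3,11.5), (23,G4,13), (24,G2,14.5), (24,G4,14.5), (28,G4,16)
Step 2: Sum ranks within each group.
R_1 = 33.5 (n_1 = 5)
R_2 = 36 (n_2 = 5)
R_3 = 23 (n_3 = 3)
R_4 = 43.5 (n_4 = 3)
Step 3: H = 12/(N(N+1)) * sum(R_i^2/n_i) - 3(N+1)
     = 12/(16*17) * (33.5^2/5 + 36^2/5 + 23^2/3 + 43.5^2/3) - 3*17
     = 0.044118 * 1290.73 - 51
     = 5.944118.
Step 4: Ties present; correction factor C = 1 - 48/(16^3 - 16) = 0.988235. Corrected H = 5.944118 / 0.988235 = 6.014881.
Step 5: Under H0, H ~ chi^2(3); p-value = 0.110888.
Step 6: alpha = 0.1. fail to reject H0.

H = 6.0149, df = 3, p = 0.110888, fail to reject H0.


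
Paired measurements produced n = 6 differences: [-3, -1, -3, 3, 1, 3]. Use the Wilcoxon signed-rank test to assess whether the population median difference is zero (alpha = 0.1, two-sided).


Step 1: Drop any zero differences (none here) and take |d_i|.
|d| = [3, 1, 3, 3, 1, 3]
Step 2: Midrank |d_i| (ties get averaged ranks).
ranks: |3|->4.5, |1|->1.5, |3|->4.5, |3|->4.5, |1|->1.5, |3|->4.5
Step 3: Attach original signs; sum ranks with positive sign and with negative sign.
W+ = 4.5 + 1.5 + 4.5 = 10.5
W- = 4.5 + 1.5 + 4.5 = 10.5
(Check: W+ + W- = 21 should equal n(n+1)/2 = 21.)
Step 4: Test statistic W = min(W+, W-) = 10.5.
Step 5: Ties in |d|, so use the tie-corrected normal approximation.
        E[W] = n(n+1)/4 = 6*7/4 = 10.5.
        Tie groups: |d|=1 (t=2), |d|=3 (t=4); sum(t^3 - t) = 66.
        Var[W] = n(n+1)(2n+1)/24 - sum(t^3-t)/48 = 546/24 - 66/48 = 21.375.
        z = (W - E[W]) / sqrt(Var[W]) = (10.5 - 10.5) / 4.6233 = 0.0000.
        Two-sided p = 2*Phi(z) = 1.000000.
Step 6: alpha = 0.1. fail to reject H0.

W+ = 10.5, W- = 10.5, W = min = 10.5, p = 1.000000, fail to reject H0.


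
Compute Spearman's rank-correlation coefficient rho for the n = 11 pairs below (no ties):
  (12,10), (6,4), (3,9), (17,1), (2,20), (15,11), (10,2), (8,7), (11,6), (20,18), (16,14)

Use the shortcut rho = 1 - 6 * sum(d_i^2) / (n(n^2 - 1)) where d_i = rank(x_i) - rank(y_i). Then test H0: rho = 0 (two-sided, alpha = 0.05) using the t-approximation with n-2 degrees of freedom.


Step 1: Rank x and y separately (midranks; no ties here).
rank(x): 12->7, 6->3, 3->2, 17->10, 2->1, 15->8, 10->5, 8->4, 11->6, 20->11, 16->9
rank(y): 10->7, 4->3, 9->6, 1->1, 20->11, 11->8, 2->2, 7->5, 6->4, 18->10, 14->9
Step 2: d_i = R_x(i) - R_y(i); compute d_i^2.
  (7-7)^2=0, (3-3)^2=0, (2-6)^2=16, (10-1)^2=81, (1-11)^2=100, (8-8)^2=0, (5-2)^2=9, (4-5)^2=1, (6-4)^2=4, (11-10)^2=1, (9-9)^2=0
sum(d^2) = 212.
Step 3: rho = 1 - 6*212 / (11*(11^2 - 1)) = 1 - 1272/1320 = 0.036364.
Step 4: Under H0, t = rho * sqrt((n-2)/(1-rho^2)) = 0.1092 ~ t(9).
Step 5: Two-sided p-value from the t-distribution with 9 df = 0.915468.
Step 6: alpha = 0.05. fail to reject H0.

rho = 0.0364, p = 0.915468, fail to reject H0 at alpha = 0.05.


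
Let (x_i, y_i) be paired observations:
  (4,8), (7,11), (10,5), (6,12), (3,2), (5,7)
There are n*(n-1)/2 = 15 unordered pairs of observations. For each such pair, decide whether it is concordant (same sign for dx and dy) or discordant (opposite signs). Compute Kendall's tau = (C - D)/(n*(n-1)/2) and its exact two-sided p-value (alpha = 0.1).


Step 1: Enumerate the 15 unordered pairs (i,j) with i<j and classify each by sign(x_j-x_i) * sign(y_j-y_i).
  (1,2):dx=+3,dy=+3->C; (1,3):dx=+6,dy=-3->D; (1,4):dx=+2,dy=+4->C; (1,5):dx=-1,dy=-6->C
  (1,6):dx=+1,dy=-1->D; (2,3):dx=+3,dy=-6->D; (2,4):dx=-1,dy=+1->D; (2,5):dx=-4,dy=-9->C
  (2,6):dx=-2,dy=-4->C; (3,4):dx=-4,dy=+7->D; (3,5):dx=-7,dy=-3->C; (3,6):dx=-5,dy=+2->D
  (4,5):dx=-3,dy=-10->C; (4,6):dx=-1,dy=-5->C; (5,6):dx=+2,dy=+5->C
Step 2: C = 9, D = 6, total pairs = 15.
Step 3: tau = (C - D)/(n(n-1)/2) = (9 - 6)/15 = 0.200000.
Step 4: Exact two-sided p-value (enumerate n! = 720 permutations of y under H0): p = 0.719444.
Step 5: alpha = 0.1. fail to reject H0.

tau_b = 0.2000 (C=9, D=6), p = 0.719444, fail to reject H0.


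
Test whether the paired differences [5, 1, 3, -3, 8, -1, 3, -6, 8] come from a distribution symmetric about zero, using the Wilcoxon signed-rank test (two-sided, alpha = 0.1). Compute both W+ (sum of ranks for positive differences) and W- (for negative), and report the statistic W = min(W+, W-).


Step 1: Drop any zero differences (none here) and take |d_i|.
|d| = [5, 1, 3, 3, 8, 1, 3, 6, 8]
Step 2: Midrank |d_i| (ties get averaged ranks).
ranks: |5|->6, |1|->1.5, |3|->4, |3|->4, |8|->8.5, |1|->1.5, |3|->4, |6|->7, |8|->8.5
Step 3: Attach original signs; sum ranks with positive sign and with negative sign.
W+ = 6 + 1.5 + 4 + 8.5 + 4 + 8.5 = 32.5
W- = 4 + 1.5 + 7 = 12.5
(Check: W+ + W- = 45 should equal n(n+1)/2 = 45.)
Step 4: Test statistic W = min(W+, W-) = 12.5.
Step 5: Ties in |d|, so use the tie-corrected normal approximation.
        E[W] = n(n+1)/4 = 9*10/4 = 22.5.
        Tie groups: |d|=1 (t=2), |d|=3 (t=3), |d|=8 (t=2); sum(t^3 - t) = 36.
        Var[W] = n(n+1)(2n+1)/24 - sum(t^3-t)/48 = 1710/24 - 36/48 = 70.5.
        z = (W - E[W]) / sqrt(Var[W]) = (12.5 - 22.5) / 8.3964 = -1.1910.
        Two-sided p = 2*Phi(z) = 0.233660.
Step 6: alpha = 0.1. fail to reject H0.

W+ = 32.5, W- = 12.5, W = min = 12.5, p = 0.233660, fail to reject H0.


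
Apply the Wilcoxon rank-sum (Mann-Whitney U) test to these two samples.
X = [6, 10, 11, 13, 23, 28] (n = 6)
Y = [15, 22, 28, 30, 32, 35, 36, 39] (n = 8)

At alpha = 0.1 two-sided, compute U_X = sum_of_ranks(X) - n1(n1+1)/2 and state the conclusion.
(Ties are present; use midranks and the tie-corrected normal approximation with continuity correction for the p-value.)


Step 1: Combine and sort all 14 observations; assign midranks.
sorted (value, group): (6,X), (10,X), (11,X), (13,X), (15,Y), (22,Y), (23,X), (28,X), (28,Y), (30,Y), (32,Y), (35,Y), (36,Y), (39,Y)
ranks: 6->1, 10->2, 11->3, 13->4, 15->5, 22->6, 23->7, 28->8.5, 28->8.5, 30->10, 32->11, 35->12, 36->13, 39->14
Step 2: Rank sum for X: R1 = 1 + 2 + 3 + 4 + 7 + 8.5 = 25.5.
Step 3: U_X = R1 - n1(n1+1)/2 = 25.5 - 6*7/2 = 25.5 - 21 = 4.5.
       U_Y = n1*n2 - U_X = 48 - 4.5 = 43.5.
Step 4: Ties are present, so use the tie-corrected normal approximation (with continuity correction) for the p-value.
Step 5: p-value = 0.014065; compare to alpha = 0.1. reject H0.

U_X = 4.5, p = 0.014065, reject H0 at alpha = 0.1.


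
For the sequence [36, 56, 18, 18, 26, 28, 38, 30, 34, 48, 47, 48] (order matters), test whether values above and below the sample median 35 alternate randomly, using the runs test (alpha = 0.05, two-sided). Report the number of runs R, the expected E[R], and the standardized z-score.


Step 1: Compute median = 35; label A = above, B = below.
Labels in order: AABBBBABBAAA  (n_A = 6, n_B = 6)
Step 2: Count runs R = 5.
Step 3: Under H0 (random ordering), E[R] = 2*n_A*n_B/(n_A+n_B) + 1 = 2*6*6/12 + 1 = 7.0000.
        Var[R] = 2*n_A*n_B*(2*n_A*n_B - n_A - n_B) / ((n_A+n_B)^2 * (n_A+n_B-1)) = 4320/1584 = 2.7273.
        SD[R] = 1.6514.
Step 4: Continuity-corrected z = (R + 0.5 - E[R]) / SD[R] = (5 + 0.5 - 7.0000) / 1.6514 = -0.9083.
Step 5: Two-sided p-value via normal approximation = 2*(1 - Phi(|z|)) = 0.363722.
Step 6: alpha = 0.05. fail to reject H0.

R = 5, z = -0.9083, p = 0.363722, fail to reject H0.


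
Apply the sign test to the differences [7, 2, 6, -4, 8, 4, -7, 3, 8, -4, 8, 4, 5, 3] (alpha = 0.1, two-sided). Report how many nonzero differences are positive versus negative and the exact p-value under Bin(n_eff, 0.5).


Step 1: Discard zero differences. Original n = 14; n_eff = number of nonzero differences = 14.
Nonzero differences (with sign): +7, +2, +6, -4, +8, +4, -7, +3, +8, -4, +8, +4, +5, +3
Step 2: Count signs: positive = 11, negative = 3.
Step 3: Under H0: P(positive) = 0.5, so the number of positives S ~ Bin(14, 0.5).
Step 4: Two-sided exact p-value = sum of Bin(14,0.5) probabilities at or below the observed probability = 0.057373.
Step 5: alpha = 0.1. reject H0.

n_eff = 14, pos = 11, neg = 3, p = 0.057373, reject H0.


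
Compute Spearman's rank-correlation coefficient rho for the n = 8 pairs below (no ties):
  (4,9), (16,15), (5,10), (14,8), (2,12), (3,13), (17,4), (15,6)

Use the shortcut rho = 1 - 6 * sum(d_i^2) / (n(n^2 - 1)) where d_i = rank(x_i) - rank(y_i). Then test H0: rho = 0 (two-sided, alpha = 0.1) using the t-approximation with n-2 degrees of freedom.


Step 1: Rank x and y separately (midranks; no ties here).
rank(x): 4->3, 16->7, 5->4, 14->5, 2->1, 3->2, 17->8, 15->6
rank(y): 9->4, 15->8, 10->5, 8->3, 12->6, 13->7, 4->1, 6->2
Step 2: d_i = R_x(i) - R_y(i); compute d_i^2.
  (3-4)^2=1, (7-8)^2=1, (4-5)^2=1, (5-3)^2=4, (1-6)^2=25, (2-7)^2=25, (8-1)^2=49, (6-2)^2=16
sum(d^2) = 122.
Step 3: rho = 1 - 6*122 / (8*(8^2 - 1)) = 1 - 732/504 = -0.452381.
Step 4: Under H0, t = rho * sqrt((n-2)/(1-rho^2)) = -1.2425 ~ t(6).
Step 5: Two-sided p-value from the t-distribution with 6 df = 0.260405.
Step 6: alpha = 0.1. fail to reject H0.

rho = -0.4524, p = 0.260405, fail to reject H0 at alpha = 0.1.


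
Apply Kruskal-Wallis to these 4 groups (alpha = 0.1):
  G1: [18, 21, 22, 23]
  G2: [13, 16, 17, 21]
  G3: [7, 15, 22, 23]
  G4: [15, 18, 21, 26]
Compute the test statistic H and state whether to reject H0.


Step 1: Combine all N = 16 observations and assign midranks.
sorted (value, group, rank): (7,G3,1), (13,G2,2), (15,G3,3.5), (15,G4,3.5), (16,G2,5), (17,G2,6), (18,G1,7.5), (18,G4,7.5), (21,G1,10), (21,G2,10), (21,G4,10), (22,G1,12.5), (22,G3,12.5), (23,G1,14.5), (23,G3,14.5), (26,G4,16)
Step 2: Sum ranks within each group.
R_1 = 44.5 (n_1 = 4)
R_2 = 23 (n_2 = 4)
R_3 = 31.5 (n_3 = 4)
R_4 = 37 (n_4 = 4)
Step 3: H = 12/(N(N+1)) * sum(R_i^2/n_i) - 3(N+1)
     = 12/(16*17) * (44.5^2/4 + 23^2/4 + 31.5^2/4 + 37^2/4) - 3*17
     = 0.044118 * 1217.62 - 51
     = 2.718750.
Step 4: Ties present; correction factor C = 1 - 48/(16^3 - 16) = 0.988235. Corrected H = 2.718750 / 0.988235 = 2.751116.
Step 5: Under H0, H ~ chi^2(3); p-value = 0.431610.
Step 6: alpha = 0.1. fail to reject H0.

H = 2.7511, df = 3, p = 0.431610, fail to reject H0.


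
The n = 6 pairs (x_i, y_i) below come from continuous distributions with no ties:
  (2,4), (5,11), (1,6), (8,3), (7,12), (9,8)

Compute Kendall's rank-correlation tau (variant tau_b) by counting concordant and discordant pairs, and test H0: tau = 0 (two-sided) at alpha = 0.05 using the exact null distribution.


Step 1: Enumerate the 15 unordered pairs (i,j) with i<j and classify each by sign(x_j-x_i) * sign(y_j-y_i).
  (1,2):dx=+3,dy=+7->C; (1,3):dx=-1,dy=+2->D; (1,4):dx=+6,dy=-1->D; (1,5):dx=+5,dy=+8->C
  (1,6):dx=+7,dy=+4->C; (2,3):dx=-4,dy=-5->C; (2,4):dx=+3,dy=-8->D; (2,5):dx=+2,dy=+1->C
  (2,6):dx=+4,dy=-3->D; (3,4):dx=+7,dy=-3->D; (3,5):dx=+6,dy=+6->C; (3,6):dx=+8,dy=+2->C
  (4,5):dx=-1,dy=+9->D; (4,6):dx=+1,dy=+5->C; (5,6):dx=+2,dy=-4->D
Step 2: C = 8, D = 7, total pairs = 15.
Step 3: tau = (C - D)/(n(n-1)/2) = (8 - 7)/15 = 0.066667.
Step 4: Exact two-sided p-value (enumerate n! = 720 permutations of y under H0): p = 1.000000.
Step 5: alpha = 0.05. fail to reject H0.

tau_b = 0.0667 (C=8, D=7), p = 1.000000, fail to reject H0.


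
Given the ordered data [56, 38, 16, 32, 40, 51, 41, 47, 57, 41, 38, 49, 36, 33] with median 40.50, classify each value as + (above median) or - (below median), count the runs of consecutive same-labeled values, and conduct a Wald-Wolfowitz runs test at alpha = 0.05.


Step 1: Compute median = 40.50; label A = above, B = below.
Labels in order: ABBBBAAAAABABB  (n_A = 7, n_B = 7)
Step 2: Count runs R = 6.
Step 3: Under H0 (random ordering), E[R] = 2*n_A*n_B/(n_A+n_B) + 1 = 2*7*7/14 + 1 = 8.0000.
        Var[R] = 2*n_A*n_B*(2*n_A*n_B - n_A - n_B) / ((n_A+n_B)^2 * (n_A+n_B-1)) = 8232/2548 = 3.2308.
        SD[R] = 1.7974.
Step 4: Continuity-corrected z = (R + 0.5 - E[R]) / SD[R] = (6 + 0.5 - 8.0000) / 1.7974 = -0.8345.
Step 5: Two-sided p-value via normal approximation = 2*(1 - Phi(|z|)) = 0.403986.
Step 6: alpha = 0.05. fail to reject H0.

R = 6, z = -0.8345, p = 0.403986, fail to reject H0.


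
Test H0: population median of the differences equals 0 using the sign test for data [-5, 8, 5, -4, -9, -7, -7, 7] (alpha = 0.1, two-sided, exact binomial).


Step 1: Discard zero differences. Original n = 8; n_eff = number of nonzero differences = 8.
Nonzero differences (with sign): -5, +8, +5, -4, -9, -7, -7, +7
Step 2: Count signs: positive = 3, negative = 5.
Step 3: Under H0: P(positive) = 0.5, so the number of positives S ~ Bin(8, 0.5).
Step 4: Two-sided exact p-value = sum of Bin(8,0.5) probabilities at or below the observed probability = 0.726562.
Step 5: alpha = 0.1. fail to reject H0.

n_eff = 8, pos = 3, neg = 5, p = 0.726562, fail to reject H0.


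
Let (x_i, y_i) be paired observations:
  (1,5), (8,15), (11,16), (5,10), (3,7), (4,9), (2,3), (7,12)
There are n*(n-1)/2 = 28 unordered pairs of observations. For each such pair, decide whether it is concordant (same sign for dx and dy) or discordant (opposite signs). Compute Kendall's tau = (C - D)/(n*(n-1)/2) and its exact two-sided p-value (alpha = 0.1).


Step 1: Enumerate the 28 unordered pairs (i,j) with i<j and classify each by sign(x_j-x_i) * sign(y_j-y_i).
  (1,2):dx=+7,dy=+10->C; (1,3):dx=+10,dy=+11->C; (1,4):dx=+4,dy=+5->C; (1,5):dx=+2,dy=+2->C
  (1,6):dx=+3,dy=+4->C; (1,7):dx=+1,dy=-2->D; (1,8):dx=+6,dy=+7->C; (2,3):dx=+3,dy=+1->C
  (2,4):dx=-3,dy=-5->C; (2,5):dx=-5,dy=-8->C; (2,6):dx=-4,dy=-6->C; (2,7):dx=-6,dy=-12->C
  (2,8):dx=-1,dy=-3->C; (3,4):dx=-6,dy=-6->C; (3,5):dx=-8,dy=-9->C; (3,6):dx=-7,dy=-7->C
  (3,7):dx=-9,dy=-13->C; (3,8):dx=-4,dy=-4->C; (4,5):dx=-2,dy=-3->C; (4,6):dx=-1,dy=-1->C
  (4,7):dx=-3,dy=-7->C; (4,8):dx=+2,dy=+2->C; (5,6):dx=+1,dy=+2->C; (5,7):dx=-1,dy=-4->C
  (5,8):dx=+4,dy=+5->C; (6,7):dx=-2,dy=-6->C; (6,8):dx=+3,dy=+3->C; (7,8):dx=+5,dy=+9->C
Step 2: C = 27, D = 1, total pairs = 28.
Step 3: tau = (C - D)/(n(n-1)/2) = (27 - 1)/28 = 0.928571.
Step 4: Exact two-sided p-value (enumerate n! = 40320 permutations of y under H0): p = 0.000397.
Step 5: alpha = 0.1. reject H0.

tau_b = 0.9286 (C=27, D=1), p = 0.000397, reject H0.


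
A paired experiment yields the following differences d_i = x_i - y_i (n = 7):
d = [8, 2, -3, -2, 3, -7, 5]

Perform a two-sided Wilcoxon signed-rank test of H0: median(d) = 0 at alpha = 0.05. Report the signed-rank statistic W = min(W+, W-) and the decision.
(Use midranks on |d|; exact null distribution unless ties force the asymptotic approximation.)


Step 1: Drop any zero differences (none here) and take |d_i|.
|d| = [8, 2, 3, 2, 3, 7, 5]
Step 2: Midrank |d_i| (ties get averaged ranks).
ranks: |8|->7, |2|->1.5, |3|->3.5, |2|->1.5, |3|->3.5, |7|->6, |5|->5
Step 3: Attach original signs; sum ranks with positive sign and with negative sign.
W+ = 7 + 1.5 + 3.5 + 5 = 17
W- = 3.5 + 1.5 + 6 = 11
(Check: W+ + W- = 28 should equal n(n+1)/2 = 28.)
Step 4: Test statistic W = min(W+, W-) = 11.
Step 5: Ties in |d|, so use the tie-corrected normal approximation.
        E[W] = n(n+1)/4 = 7*8/4 = 14.
        Tie groups: |d|=2 (t=2), |d|=3 (t=2); sum(t^3 - t) = 12.
        Var[W] = n(n+1)(2n+1)/24 - sum(t^3-t)/48 = 840/24 - 12/48 = 34.75.
        z = (W - E[W]) / sqrt(Var[W]) = (11 - 14) / 5.8949 = -0.5089.
        Two-sided p = 2*Phi(z) = 0.610813.
Step 6: alpha = 0.05. fail to reject H0.

W+ = 17, W- = 11, W = min = 11, p = 0.610813, fail to reject H0.


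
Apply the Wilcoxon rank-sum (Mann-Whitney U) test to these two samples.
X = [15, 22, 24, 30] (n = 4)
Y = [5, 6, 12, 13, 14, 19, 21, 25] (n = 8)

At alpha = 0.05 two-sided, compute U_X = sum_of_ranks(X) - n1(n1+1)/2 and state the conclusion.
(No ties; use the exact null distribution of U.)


Step 1: Combine and sort all 12 observations; assign midranks.
sorted (value, group): (5,Y), (6,Y), (12,Y), (13,Y), (14,Y), (15,X), (19,Y), (21,Y), (22,X), (24,X), (25,Y), (30,X)
ranks: 5->1, 6->2, 12->3, 13->4, 14->5, 15->6, 19->7, 21->8, 22->9, 24->10, 25->11, 30->12
Step 2: Rank sum for X: R1 = 6 + 9 + 10 + 12 = 37.
Step 3: U_X = R1 - n1(n1+1)/2 = 37 - 4*5/2 = 37 - 10 = 27.
       U_Y = n1*n2 - U_X = 32 - 27 = 5.
Step 4: No ties, so the exact null distribution of U (based on enumerating the C(12,4) = 495 equally likely rank assignments) gives the two-sided p-value.
Step 5: p-value = 0.072727; compare to alpha = 0.05. fail to reject H0.

U_X = 27, p = 0.072727, fail to reject H0 at alpha = 0.05.


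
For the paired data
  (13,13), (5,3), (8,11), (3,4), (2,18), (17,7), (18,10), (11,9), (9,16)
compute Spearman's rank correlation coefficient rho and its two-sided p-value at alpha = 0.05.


Step 1: Rank x and y separately (midranks; no ties here).
rank(x): 13->7, 5->3, 8->4, 3->2, 2->1, 17->8, 18->9, 11->6, 9->5
rank(y): 13->7, 3->1, 11->6, 4->2, 18->9, 7->3, 10->5, 9->4, 16->8
Step 2: d_i = R_x(i) - R_y(i); compute d_i^2.
  (7-7)^2=0, (3-1)^2=4, (4-6)^2=4, (2-2)^2=0, (1-9)^2=64, (8-3)^2=25, (9-5)^2=16, (6-4)^2=4, (5-8)^2=9
sum(d^2) = 126.
Step 3: rho = 1 - 6*126 / (9*(9^2 - 1)) = 1 - 756/720 = -0.050000.
Step 4: Under H0, t = rho * sqrt((n-2)/(1-rho^2)) = -0.1325 ~ t(7).
Step 5: Two-sided p-value from the t-distribution with 7 df = 0.898353.
Step 6: alpha = 0.05. fail to reject H0.

rho = -0.0500, p = 0.898353, fail to reject H0 at alpha = 0.05.


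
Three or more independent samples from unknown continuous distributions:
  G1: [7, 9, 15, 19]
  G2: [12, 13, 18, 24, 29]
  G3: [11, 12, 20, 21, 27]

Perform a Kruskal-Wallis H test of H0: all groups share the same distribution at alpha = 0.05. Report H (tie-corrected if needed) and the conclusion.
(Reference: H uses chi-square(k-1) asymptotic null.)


Step 1: Combine all N = 14 observations and assign midranks.
sorted (value, group, rank): (7,G1,1), (9,G1,2), (11,G3,3), (12,G2,4.5), (12,G3,4.5), (13,G2,6), (15,G1,7), (18,G2,8), (19,G1,9), (20,G3,10), (21,G3,11), (24,G2,12), (27,G3,13), (29,G2,14)
Step 2: Sum ranks within each group.
R_1 = 19 (n_1 = 4)
R_2 = 44.5 (n_2 = 5)
R_3 = 41.5 (n_3 = 5)
Step 3: H = 12/(N(N+1)) * sum(R_i^2/n_i) - 3(N+1)
     = 12/(14*15) * (19^2/4 + 44.5^2/5 + 41.5^2/5) - 3*15
     = 0.057143 * 830.75 - 45
     = 2.471429.
Step 4: Ties present; correction factor C = 1 - 6/(14^3 - 14) = 0.997802. Corrected H = 2.471429 / 0.997802 = 2.476872.
Step 5: Under H0, H ~ chi^2(2); p-value = 0.289837.
Step 6: alpha = 0.05. fail to reject H0.

H = 2.4769, df = 2, p = 0.289837, fail to reject H0.


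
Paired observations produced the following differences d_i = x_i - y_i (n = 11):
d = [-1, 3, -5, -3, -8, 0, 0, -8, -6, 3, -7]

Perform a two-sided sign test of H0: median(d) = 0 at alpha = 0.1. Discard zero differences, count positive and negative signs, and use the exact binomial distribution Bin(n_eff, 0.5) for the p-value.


Step 1: Discard zero differences. Original n = 11; n_eff = number of nonzero differences = 9.
Nonzero differences (with sign): -1, +3, -5, -3, -8, -8, -6, +3, -7
Step 2: Count signs: positive = 2, negative = 7.
Step 3: Under H0: P(positive) = 0.5, so the number of positives S ~ Bin(9, 0.5).
Step 4: Two-sided exact p-value = sum of Bin(9,0.5) probabilities at or below the observed probability = 0.179688.
Step 5: alpha = 0.1. fail to reject H0.

n_eff = 9, pos = 2, neg = 7, p = 0.179688, fail to reject H0.


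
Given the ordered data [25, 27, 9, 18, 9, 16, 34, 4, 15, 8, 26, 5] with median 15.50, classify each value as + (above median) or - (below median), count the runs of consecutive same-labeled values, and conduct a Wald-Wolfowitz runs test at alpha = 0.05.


Step 1: Compute median = 15.50; label A = above, B = below.
Labels in order: AABABAABBBAB  (n_A = 6, n_B = 6)
Step 2: Count runs R = 8.
Step 3: Under H0 (random ordering), E[R] = 2*n_A*n_B/(n_A+n_B) + 1 = 2*6*6/12 + 1 = 7.0000.
        Var[R] = 2*n_A*n_B*(2*n_A*n_B - n_A - n_B) / ((n_A+n_B)^2 * (n_A+n_B-1)) = 4320/1584 = 2.7273.
        SD[R] = 1.6514.
Step 4: Continuity-corrected z = (R - 0.5 - E[R]) / SD[R] = (8 - 0.5 - 7.0000) / 1.6514 = 0.3028.
Step 5: Two-sided p-value via normal approximation = 2*(1 - Phi(|z|)) = 0.762069.
Step 6: alpha = 0.05. fail to reject H0.

R = 8, z = 0.3028, p = 0.762069, fail to reject H0.


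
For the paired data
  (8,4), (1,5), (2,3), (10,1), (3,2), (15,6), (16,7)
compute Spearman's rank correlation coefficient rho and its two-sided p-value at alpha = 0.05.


Step 1: Rank x and y separately (midranks; no ties here).
rank(x): 8->4, 1->1, 2->2, 10->5, 3->3, 15->6, 16->7
rank(y): 4->4, 5->5, 3->3, 1->1, 2->2, 6->6, 7->7
Step 2: d_i = R_x(i) - R_y(i); compute d_i^2.
  (4-4)^2=0, (1-5)^2=16, (2-3)^2=1, (5-1)^2=16, (3-2)^2=1, (6-6)^2=0, (7-7)^2=0
sum(d^2) = 34.
Step 3: rho = 1 - 6*34 / (7*(7^2 - 1)) = 1 - 204/336 = 0.392857.
Step 4: Under H0, t = rho * sqrt((n-2)/(1-rho^2)) = 0.9553 ~ t(5).
Step 5: Two-sided p-value from the t-distribution with 5 df = 0.383317.
Step 6: alpha = 0.05. fail to reject H0.

rho = 0.3929, p = 0.383317, fail to reject H0 at alpha = 0.05.


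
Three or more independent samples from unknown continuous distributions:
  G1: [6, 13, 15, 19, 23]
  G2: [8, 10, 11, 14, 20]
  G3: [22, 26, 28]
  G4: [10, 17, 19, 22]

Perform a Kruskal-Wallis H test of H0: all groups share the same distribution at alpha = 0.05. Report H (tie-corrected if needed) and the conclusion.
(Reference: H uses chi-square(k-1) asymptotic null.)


Step 1: Combine all N = 17 observations and assign midranks.
sorted (value, group, rank): (6,G1,1), (8,G2,2), (10,G2,3.5), (10,G4,3.5), (11,G2,5), (13,G1,6), (14,G2,7), (15,G1,8), (17,G4,9), (19,G1,10.5), (19,G4,10.5), (20,G2,12), (22,G3,13.5), (22,G4,13.5), (23,G1,15), (26,G3,16), (28,G3,17)
Step 2: Sum ranks within each group.
R_1 = 40.5 (n_1 = 5)
R_2 = 29.5 (n_2 = 5)
R_3 = 46.5 (n_3 = 3)
R_4 = 36.5 (n_4 = 4)
Step 3: H = 12/(N(N+1)) * sum(R_i^2/n_i) - 3(N+1)
     = 12/(17*18) * (40.5^2/5 + 29.5^2/5 + 46.5^2/3 + 36.5^2/4) - 3*18
     = 0.039216 * 1555.91 - 54
     = 7.016176.
Step 4: Ties present; correction factor C = 1 - 18/(17^3 - 17) = 0.996324. Corrected H = 7.016176 / 0.996324 = 7.042066.
Step 5: Under H0, H ~ chi^2(3); p-value = 0.070569.
Step 6: alpha = 0.05. fail to reject H0.

H = 7.0421, df = 3, p = 0.070569, fail to reject H0.


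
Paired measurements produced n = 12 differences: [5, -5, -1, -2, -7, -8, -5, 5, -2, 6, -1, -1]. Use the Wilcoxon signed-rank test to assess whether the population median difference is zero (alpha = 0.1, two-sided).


Step 1: Drop any zero differences (none here) and take |d_i|.
|d| = [5, 5, 1, 2, 7, 8, 5, 5, 2, 6, 1, 1]
Step 2: Midrank |d_i| (ties get averaged ranks).
ranks: |5|->7.5, |5|->7.5, |1|->2, |2|->4.5, |7|->11, |8|->12, |5|->7.5, |5|->7.5, |2|->4.5, |6|->10, |1|->2, |1|->2
Step 3: Attach original signs; sum ranks with positive sign and with negative sign.
W+ = 7.5 + 7.5 + 10 = 25
W- = 7.5 + 2 + 4.5 + 11 + 12 + 7.5 + 4.5 + 2 + 2 = 53
(Check: W+ + W- = 78 should equal n(n+1)/2 = 78.)
Step 4: Test statistic W = min(W+, W-) = 25.
Step 5: Ties in |d|, so use the tie-corrected normal approximation.
        E[W] = n(n+1)/4 = 12*13/4 = 39.
        Tie groups: |d|=1 (t=3), |d|=2 (t=2), |d|=5 (t=4); sum(t^3 - t) = 90.
        Var[W] = n(n+1)(2n+1)/24 - sum(t^3-t)/48 = 3900/24 - 90/48 = 160.625.
        z = (W - E[W]) / sqrt(Var[W]) = (25 - 39) / 12.6738 = -1.1046.
        Two-sided p = 2*Phi(z) = 0.269315.
Step 6: alpha = 0.1. fail to reject H0.

W+ = 25, W- = 53, W = min = 25, p = 0.269315, fail to reject H0.


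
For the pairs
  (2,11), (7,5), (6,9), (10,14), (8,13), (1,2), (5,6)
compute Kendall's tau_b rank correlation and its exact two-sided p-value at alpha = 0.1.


Step 1: Enumerate the 21 unordered pairs (i,j) with i<j and classify each by sign(x_j-x_i) * sign(y_j-y_i).
  (1,2):dx=+5,dy=-6->D; (1,3):dx=+4,dy=-2->D; (1,4):dx=+8,dy=+3->C; (1,5):dx=+6,dy=+2->C
  (1,6):dx=-1,dy=-9->C; (1,7):dx=+3,dy=-5->D; (2,3):dx=-1,dy=+4->D; (2,4):dx=+3,dy=+9->C
  (2,5):dx=+1,dy=+8->C; (2,6):dx=-6,dy=-3->C; (2,7):dx=-2,dy=+1->D; (3,4):dx=+4,dy=+5->C
  (3,5):dx=+2,dy=+4->C; (3,6):dx=-5,dy=-7->C; (3,7):dx=-1,dy=-3->C; (4,5):dx=-2,dy=-1->C
  (4,6):dx=-9,dy=-12->C; (4,7):dx=-5,dy=-8->C; (5,6):dx=-7,dy=-11->C; (5,7):dx=-3,dy=-7->C
  (6,7):dx=+4,dy=+4->C
Step 2: C = 16, D = 5, total pairs = 21.
Step 3: tau = (C - D)/(n(n-1)/2) = (16 - 5)/21 = 0.523810.
Step 4: Exact two-sided p-value (enumerate n! = 5040 permutations of y under H0): p = 0.136111.
Step 5: alpha = 0.1. fail to reject H0.

tau_b = 0.5238 (C=16, D=5), p = 0.136111, fail to reject H0.


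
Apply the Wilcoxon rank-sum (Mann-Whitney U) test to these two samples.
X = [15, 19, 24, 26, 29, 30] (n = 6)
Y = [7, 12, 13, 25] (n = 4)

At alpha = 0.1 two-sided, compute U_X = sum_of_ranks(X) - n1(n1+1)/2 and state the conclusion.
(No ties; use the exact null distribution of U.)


Step 1: Combine and sort all 10 observations; assign midranks.
sorted (value, group): (7,Y), (12,Y), (13,Y), (15,X), (19,X), (24,X), (25,Y), (26,X), (29,X), (30,X)
ranks: 7->1, 12->2, 13->3, 15->4, 19->5, 24->6, 25->7, 26->8, 29->9, 30->10
Step 2: Rank sum for X: R1 = 4 + 5 + 6 + 8 + 9 + 10 = 42.
Step 3: U_X = R1 - n1(n1+1)/2 = 42 - 6*7/2 = 42 - 21 = 21.
       U_Y = n1*n2 - U_X = 24 - 21 = 3.
Step 4: No ties, so the exact null distribution of U (based on enumerating the C(10,6) = 210 equally likely rank assignments) gives the two-sided p-value.
Step 5: p-value = 0.066667; compare to alpha = 0.1. reject H0.

U_X = 21, p = 0.066667, reject H0 at alpha = 0.1.


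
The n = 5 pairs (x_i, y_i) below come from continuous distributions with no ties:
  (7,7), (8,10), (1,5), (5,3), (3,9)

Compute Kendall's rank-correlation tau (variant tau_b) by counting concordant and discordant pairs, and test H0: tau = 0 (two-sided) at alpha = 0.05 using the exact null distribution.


Step 1: Enumerate the 10 unordered pairs (i,j) with i<j and classify each by sign(x_j-x_i) * sign(y_j-y_i).
  (1,2):dx=+1,dy=+3->C; (1,3):dx=-6,dy=-2->C; (1,4):dx=-2,dy=-4->C; (1,5):dx=-4,dy=+2->D
  (2,3):dx=-7,dy=-5->C; (2,4):dx=-3,dy=-7->C; (2,5):dx=-5,dy=-1->C; (3,4):dx=+4,dy=-2->D
  (3,5):dx=+2,dy=+4->C; (4,5):dx=-2,dy=+6->D
Step 2: C = 7, D = 3, total pairs = 10.
Step 3: tau = (C - D)/(n(n-1)/2) = (7 - 3)/10 = 0.400000.
Step 4: Exact two-sided p-value (enumerate n! = 120 permutations of y under H0): p = 0.483333.
Step 5: alpha = 0.05. fail to reject H0.

tau_b = 0.4000 (C=7, D=3), p = 0.483333, fail to reject H0.


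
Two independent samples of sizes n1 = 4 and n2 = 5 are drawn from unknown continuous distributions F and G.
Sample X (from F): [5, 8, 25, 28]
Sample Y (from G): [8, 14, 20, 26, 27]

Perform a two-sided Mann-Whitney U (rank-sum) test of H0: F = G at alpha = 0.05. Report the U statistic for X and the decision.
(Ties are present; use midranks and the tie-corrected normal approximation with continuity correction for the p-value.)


Step 1: Combine and sort all 9 observations; assign midranks.
sorted (value, group): (5,X), (8,X), (8,Y), (14,Y), (20,Y), (25,X), (26,Y), (27,Y), (28,X)
ranks: 5->1, 8->2.5, 8->2.5, 14->4, 20->5, 25->6, 26->7, 27->8, 28->9
Step 2: Rank sum for X: R1 = 1 + 2.5 + 6 + 9 = 18.5.
Step 3: U_X = R1 - n1(n1+1)/2 = 18.5 - 4*5/2 = 18.5 - 10 = 8.5.
       U_Y = n1*n2 - U_X = 20 - 8.5 = 11.5.
Step 4: Ties are present, so use the tie-corrected normal approximation (with continuity correction) for the p-value.
Step 5: p-value = 0.805701; compare to alpha = 0.05. fail to reject H0.

U_X = 8.5, p = 0.805701, fail to reject H0 at alpha = 0.05.


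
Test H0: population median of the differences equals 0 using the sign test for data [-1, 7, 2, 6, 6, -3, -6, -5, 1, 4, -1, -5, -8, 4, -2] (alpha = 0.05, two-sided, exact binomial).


Step 1: Discard zero differences. Original n = 15; n_eff = number of nonzero differences = 15.
Nonzero differences (with sign): -1, +7, +2, +6, +6, -3, -6, -5, +1, +4, -1, -5, -8, +4, -2
Step 2: Count signs: positive = 7, negative = 8.
Step 3: Under H0: P(positive) = 0.5, so the number of positives S ~ Bin(15, 0.5).
Step 4: Two-sided exact p-value = sum of Bin(15,0.5) probabilities at or below the observed probability = 1.000000.
Step 5: alpha = 0.05. fail to reject H0.

n_eff = 15, pos = 7, neg = 8, p = 1.000000, fail to reject H0.


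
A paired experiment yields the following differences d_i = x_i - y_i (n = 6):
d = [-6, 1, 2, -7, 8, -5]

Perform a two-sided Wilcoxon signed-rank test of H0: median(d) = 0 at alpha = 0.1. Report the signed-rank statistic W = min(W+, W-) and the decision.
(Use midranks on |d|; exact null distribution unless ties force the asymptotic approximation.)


Step 1: Drop any zero differences (none here) and take |d_i|.
|d| = [6, 1, 2, 7, 8, 5]
Step 2: Midrank |d_i| (ties get averaged ranks).
ranks: |6|->4, |1|->1, |2|->2, |7|->5, |8|->6, |5|->3
Step 3: Attach original signs; sum ranks with positive sign and with negative sign.
W+ = 1 + 2 + 6 = 9
W- = 4 + 5 + 3 = 12
(Check: W+ + W- = 21 should equal n(n+1)/2 = 21.)
Step 4: Test statistic W = min(W+, W-) = 9.
Step 5: No ties, so the exact null distribution over the 2^6 = 64 sign assignments gives the two-sided p-value = 0.843750.
Step 6: alpha = 0.1. fail to reject H0.

W+ = 9, W- = 12, W = min = 9, p = 0.843750, fail to reject H0.


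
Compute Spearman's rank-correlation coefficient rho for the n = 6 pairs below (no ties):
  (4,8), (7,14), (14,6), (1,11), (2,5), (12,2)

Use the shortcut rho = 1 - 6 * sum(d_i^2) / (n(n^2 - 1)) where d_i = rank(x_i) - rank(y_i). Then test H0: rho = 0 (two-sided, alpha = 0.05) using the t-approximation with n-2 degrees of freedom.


Step 1: Rank x and y separately (midranks; no ties here).
rank(x): 4->3, 7->4, 14->6, 1->1, 2->2, 12->5
rank(y): 8->4, 14->6, 6->3, 11->5, 5->2, 2->1
Step 2: d_i = R_x(i) - R_y(i); compute d_i^2.
  (3-4)^2=1, (4-6)^2=4, (6-3)^2=9, (1-5)^2=16, (2-2)^2=0, (5-1)^2=16
sum(d^2) = 46.
Step 3: rho = 1 - 6*46 / (6*(6^2 - 1)) = 1 - 276/210 = -0.314286.
Step 4: Under H0, t = rho * sqrt((n-2)/(1-rho^2)) = -0.6621 ~ t(4).
Step 5: Two-sided p-value from the t-distribution with 4 df = 0.544093.
Step 6: alpha = 0.05. fail to reject H0.

rho = -0.3143, p = 0.544093, fail to reject H0 at alpha = 0.05.


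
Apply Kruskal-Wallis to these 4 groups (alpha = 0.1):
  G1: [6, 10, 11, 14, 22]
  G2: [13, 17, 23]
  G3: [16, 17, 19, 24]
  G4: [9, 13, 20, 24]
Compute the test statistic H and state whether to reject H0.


Step 1: Combine all N = 16 observations and assign midranks.
sorted (value, group, rank): (6,G1,1), (9,G4,2), (10,G1,3), (11,G1,4), (13,G2,5.5), (13,G4,5.5), (14,G1,7), (16,G3,8), (17,G2,9.5), (17,G3,9.5), (19,G3,11), (20,G4,12), (22,G1,13), (23,G2,14), (24,G3,15.5), (24,G4,15.5)
Step 2: Sum ranks within each group.
R_1 = 28 (n_1 = 5)
R_2 = 29 (n_2 = 3)
R_3 = 44 (n_3 = 4)
R_4 = 35 (n_4 = 4)
Step 3: H = 12/(N(N+1)) * sum(R_i^2/n_i) - 3(N+1)
     = 12/(16*17) * (28^2/5 + 29^2/3 + 44^2/4 + 35^2/4) - 3*17
     = 0.044118 * 1227.38 - 51
     = 3.149265.
Step 4: Ties present; correction factor C = 1 - 18/(16^3 - 16) = 0.995588. Corrected H = 3.149265 / 0.995588 = 3.163220.
Step 5: Under H0, H ~ chi^2(3); p-value = 0.367138.
Step 6: alpha = 0.1. fail to reject H0.

H = 3.1632, df = 3, p = 0.367138, fail to reject H0.


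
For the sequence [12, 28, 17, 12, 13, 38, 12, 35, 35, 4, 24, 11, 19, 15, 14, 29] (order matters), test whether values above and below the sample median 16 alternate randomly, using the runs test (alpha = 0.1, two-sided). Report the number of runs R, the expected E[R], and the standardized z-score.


Step 1: Compute median = 16; label A = above, B = below.
Labels in order: BAABBABAABABABBA  (n_A = 8, n_B = 8)
Step 2: Count runs R = 12.
Step 3: Under H0 (random ordering), E[R] = 2*n_A*n_B/(n_A+n_B) + 1 = 2*8*8/16 + 1 = 9.0000.
        Var[R] = 2*n_A*n_B*(2*n_A*n_B - n_A - n_B) / ((n_A+n_B)^2 * (n_A+n_B-1)) = 14336/3840 = 3.7333.
        SD[R] = 1.9322.
Step 4: Continuity-corrected z = (R - 0.5 - E[R]) / SD[R] = (12 - 0.5 - 9.0000) / 1.9322 = 1.2939.
Step 5: Two-sided p-value via normal approximation = 2*(1 - Phi(|z|)) = 0.195709.
Step 6: alpha = 0.1. fail to reject H0.

R = 12, z = 1.2939, p = 0.195709, fail to reject H0.


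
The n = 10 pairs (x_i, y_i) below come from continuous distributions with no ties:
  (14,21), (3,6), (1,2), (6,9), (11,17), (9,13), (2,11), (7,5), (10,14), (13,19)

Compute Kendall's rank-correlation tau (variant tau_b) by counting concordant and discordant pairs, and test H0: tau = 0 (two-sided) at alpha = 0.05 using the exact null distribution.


Step 1: Enumerate the 45 unordered pairs (i,j) with i<j and classify each by sign(x_j-x_i) * sign(y_j-y_i).
  (1,2):dx=-11,dy=-15->C; (1,3):dx=-13,dy=-19->C; (1,4):dx=-8,dy=-12->C; (1,5):dx=-3,dy=-4->C
  (1,6):dx=-5,dy=-8->C; (1,7):dx=-12,dy=-10->C; (1,8):dx=-7,dy=-16->C; (1,9):dx=-4,dy=-7->C
  (1,10):dx=-1,dy=-2->C; (2,3):dx=-2,dy=-4->C; (2,4):dx=+3,dy=+3->C; (2,5):dx=+8,dy=+11->C
  (2,6):dx=+6,dy=+7->C; (2,7):dx=-1,dy=+5->D; (2,8):dx=+4,dy=-1->D; (2,9):dx=+7,dy=+8->C
  (2,10):dx=+10,dy=+13->C; (3,4):dx=+5,dy=+7->C; (3,5):dx=+10,dy=+15->C; (3,6):dx=+8,dy=+11->C
  (3,7):dx=+1,dy=+9->C; (3,8):dx=+6,dy=+3->C; (3,9):dx=+9,dy=+12->C; (3,10):dx=+12,dy=+17->C
  (4,5):dx=+5,dy=+8->C; (4,6):dx=+3,dy=+4->C; (4,7):dx=-4,dy=+2->D; (4,8):dx=+1,dy=-4->D
  (4,9):dx=+4,dy=+5->C; (4,10):dx=+7,dy=+10->C; (5,6):dx=-2,dy=-4->C; (5,7):dx=-9,dy=-6->C
  (5,8):dx=-4,dy=-12->C; (5,9):dx=-1,dy=-3->C; (5,10):dx=+2,dy=+2->C; (6,7):dx=-7,dy=-2->C
  (6,8):dx=-2,dy=-8->C; (6,9):dx=+1,dy=+1->C; (6,10):dx=+4,dy=+6->C; (7,8):dx=+5,dy=-6->D
  (7,9):dx=+8,dy=+3->C; (7,10):dx=+11,dy=+8->C; (8,9):dx=+3,dy=+9->C; (8,10):dx=+6,dy=+14->C
  (9,10):dx=+3,dy=+5->C
Step 2: C = 40, D = 5, total pairs = 45.
Step 3: tau = (C - D)/(n(n-1)/2) = (40 - 5)/45 = 0.777778.
Step 4: Exact two-sided p-value (enumerate n! = 3628800 permutations of y under H0): p = 0.000946.
Step 5: alpha = 0.05. reject H0.

tau_b = 0.7778 (C=40, D=5), p = 0.000946, reject H0.
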